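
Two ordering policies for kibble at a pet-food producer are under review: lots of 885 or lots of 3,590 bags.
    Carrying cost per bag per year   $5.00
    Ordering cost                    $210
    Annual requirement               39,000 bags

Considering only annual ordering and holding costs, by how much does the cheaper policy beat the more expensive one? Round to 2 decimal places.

TC(Q) = (D/Q)S + (Q/2)H
TC(885) = (39,000/885)×210 + (885/2)×5 = $11,466.74
TC(3,590) = (39,000/3,590)×210 + (3,590/2)×5 = $11,256.34
Lots of 3,590 are cheaper by $210.40.

$210.40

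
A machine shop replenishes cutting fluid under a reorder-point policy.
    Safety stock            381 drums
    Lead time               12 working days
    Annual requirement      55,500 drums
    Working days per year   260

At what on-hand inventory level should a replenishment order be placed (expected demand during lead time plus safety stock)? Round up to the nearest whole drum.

2,943 drums

Daily demand d = 55,500 / 260 = 213.462 drums/day
Demand during lead time = 213.462 × 12 = 2,561.54
Reorder point = 2,561.54 + 381 = 2,942.54 → round up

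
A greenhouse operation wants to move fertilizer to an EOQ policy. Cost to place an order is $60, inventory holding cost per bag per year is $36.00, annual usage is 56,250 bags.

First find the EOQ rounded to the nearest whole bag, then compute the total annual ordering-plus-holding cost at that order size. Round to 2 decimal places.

$15,588.46

Q* = √(2·D·S / H) = √(2·56,250·60 / 36) = √187,500.0 ≈ 433.01 → Q = 433 bags
Annual ordering cost = (D/Q)·S = (56,250/433) × 60 = $7,794.46
Annual holding cost  = (Q/2)·H = (433/2) × 36 = $7,794.00
Total = $7,794.46 + $7,794.00 = $15,588.46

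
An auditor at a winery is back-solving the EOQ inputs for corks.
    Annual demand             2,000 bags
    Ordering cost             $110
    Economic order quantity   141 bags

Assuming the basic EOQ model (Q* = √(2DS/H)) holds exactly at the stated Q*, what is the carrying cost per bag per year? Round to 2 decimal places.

$22.13

EOQ relation: Q² = 2DS/H, so rearrange for the unknown.
H = 2DS / Q² = 2 × 2,000 × 110 / 141² = 22.1317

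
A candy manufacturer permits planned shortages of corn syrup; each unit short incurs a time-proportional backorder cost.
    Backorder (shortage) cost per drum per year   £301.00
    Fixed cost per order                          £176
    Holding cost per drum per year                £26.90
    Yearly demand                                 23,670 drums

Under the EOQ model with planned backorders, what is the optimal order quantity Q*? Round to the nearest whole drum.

581 drums

Basic EOQ = √(2·23,670·176/26.9) = 556.537
Backorder adjustment √((H+b)/b) = √((26.9+301)/301) = 1.0437
Q* = 556.537 × 1.0437 ≈ 580.87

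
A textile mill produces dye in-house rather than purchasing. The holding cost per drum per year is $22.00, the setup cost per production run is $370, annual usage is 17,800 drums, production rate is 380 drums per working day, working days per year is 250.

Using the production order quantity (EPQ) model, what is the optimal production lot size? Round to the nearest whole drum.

Daily demand d = 17,800/250 = 71.200; p = 380; 1 − d/p = 0.81263
EPQ = √(2DS / (H(1 − d/p)))
    = √(2 × 17,800 × 370 / (22 × 0.81263)) ≈ 858.36

858 drums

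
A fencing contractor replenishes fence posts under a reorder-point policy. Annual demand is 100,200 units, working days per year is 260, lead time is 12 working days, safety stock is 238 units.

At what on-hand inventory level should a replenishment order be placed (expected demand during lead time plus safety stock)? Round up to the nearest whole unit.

Daily demand d = 100,200 / 260 = 385.385 units/day
Demand during lead time = 385.385 × 12 = 4,624.62
Reorder point = 4,624.62 + 238 = 4,862.62 → round up

4,863 units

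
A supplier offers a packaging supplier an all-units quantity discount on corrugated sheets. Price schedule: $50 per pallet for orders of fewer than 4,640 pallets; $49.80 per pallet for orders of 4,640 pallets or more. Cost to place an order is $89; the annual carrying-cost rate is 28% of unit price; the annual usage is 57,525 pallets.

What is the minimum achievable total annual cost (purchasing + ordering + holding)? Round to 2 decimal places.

H₁ = 28%×$50 = $14.0000;  H₂ = 28%×$49.80 = $13.9440
EOQ₁ = √(2×57,525×89/14.0000) = 855.21  (< 4,640, feasible at tier 1)
EOQ₂ = √(2×57,525×89/13.9440) = 856.93  (< 4,640 → use Q = 4,640 at tier-2 price)
TC(tier 1 (EOQ₁), Q≈855.2) = $2,888,222.98
TC(tier 2, Q≈4,640.0) = $2,898,198.47
Minimum at tier 1 (EOQ₁): $2,888,222.98

$2,888,222.98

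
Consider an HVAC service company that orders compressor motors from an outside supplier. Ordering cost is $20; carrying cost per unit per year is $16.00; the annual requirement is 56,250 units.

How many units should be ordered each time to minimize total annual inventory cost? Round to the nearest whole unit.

375 units

2DS/H = 2·56,250·20/16 = 140,625.00
EOQ = √140,625.00 ≈ 375.00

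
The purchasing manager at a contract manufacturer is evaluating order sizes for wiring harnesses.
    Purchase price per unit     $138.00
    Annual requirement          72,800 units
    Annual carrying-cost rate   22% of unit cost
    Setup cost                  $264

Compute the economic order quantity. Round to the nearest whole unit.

H = i·C = 0.22 × $138 = $30.3600 per unit-year
EOQ = √(2DS/H) = √(2 × 72,800 × 264 / 30.36)
    = √(1,266,086.96) ≈ 1,125.21

1,125 units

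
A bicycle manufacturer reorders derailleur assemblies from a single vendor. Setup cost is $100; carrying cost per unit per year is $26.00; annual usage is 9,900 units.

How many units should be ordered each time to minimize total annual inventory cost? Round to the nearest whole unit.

EOQ = √(2DS/H) = √(2 × 9,900 × 100 / 26)
    = √(76,153.85) ≈ 275.96

276 units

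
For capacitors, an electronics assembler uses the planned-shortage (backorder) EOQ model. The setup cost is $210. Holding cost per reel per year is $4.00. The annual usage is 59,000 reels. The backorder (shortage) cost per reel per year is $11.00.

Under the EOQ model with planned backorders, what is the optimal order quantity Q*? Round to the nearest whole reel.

Q* = √(2DS/H) · √((H + b)/b)
   = √(2 × 59,000 × 210 / 4) · √((4 + 11) / 11)
   = 2,488.976 × 1.1677 ≈ 2,906.50

2,906 reels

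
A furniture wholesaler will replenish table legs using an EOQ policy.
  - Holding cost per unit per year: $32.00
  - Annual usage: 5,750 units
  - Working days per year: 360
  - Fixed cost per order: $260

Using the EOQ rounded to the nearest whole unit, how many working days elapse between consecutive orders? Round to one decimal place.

19.2 days

2DS/H = 2·5,750·260/32 = 93,437.50
EOQ = √93,437.50 ≈ 305.68 → Q = 306 units
Cycle time = (working days × Q)/D = (360 × 306) / 5,750 = 19.158 days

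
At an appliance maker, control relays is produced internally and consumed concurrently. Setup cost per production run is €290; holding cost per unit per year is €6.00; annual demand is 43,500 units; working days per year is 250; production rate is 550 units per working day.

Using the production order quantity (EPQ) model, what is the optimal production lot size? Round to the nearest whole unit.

2,480 units

d = 43,500/250 = 174.0000 units/day;  effective holding cost H(1 − d/p) = 6·(1 − 174.0000/550) = 4.10182
Q* = √(2DS / H_eff) = √(2·43,500·290 / 4.10182) ≈ 2,480.11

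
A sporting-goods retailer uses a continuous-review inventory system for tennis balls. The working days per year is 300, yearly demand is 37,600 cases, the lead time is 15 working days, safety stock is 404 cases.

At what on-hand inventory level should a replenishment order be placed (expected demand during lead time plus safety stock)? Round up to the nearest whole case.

2,284 cases

Daily demand d = 37,600 / 300 = 125.333 cases/day
Demand during lead time = 125.333 × 15 = 1,880.00
Reorder point = 1,880.00 + 404 = 2,284.00 → round up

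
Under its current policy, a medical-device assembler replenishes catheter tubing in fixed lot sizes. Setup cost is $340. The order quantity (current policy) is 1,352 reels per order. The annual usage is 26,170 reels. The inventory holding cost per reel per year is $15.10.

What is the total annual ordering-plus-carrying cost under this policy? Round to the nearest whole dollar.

$16,789

Orders/yr = 26,170/1,352 = 19.357; ordering cost = 19.357 × $340 = $6,581.21
Average inventory = 1,352/2 = 676; holding cost = 676 × $15.1 = $10,207.60
Total = $6,581.21 + $10,207.60 = $16,788.81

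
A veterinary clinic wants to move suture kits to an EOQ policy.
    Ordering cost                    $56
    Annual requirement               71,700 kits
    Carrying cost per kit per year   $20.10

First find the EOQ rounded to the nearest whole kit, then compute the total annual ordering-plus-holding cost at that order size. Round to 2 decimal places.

Q* = √(2·D·S / H) = √(2·71,700·56 / 20.1) = √399,522.4 ≈ 632.08 → Q = 632 kits
Orders/yr = 71,700/632 = 113.449; ordering cost = 113.449 × $56 = $6,353.16
Average inventory = 632/2 = 316; holding cost = 316 × $20.1 = $6,351.60
Total = $6,353.16 + $6,351.60 = $12,704.76

$12,704.76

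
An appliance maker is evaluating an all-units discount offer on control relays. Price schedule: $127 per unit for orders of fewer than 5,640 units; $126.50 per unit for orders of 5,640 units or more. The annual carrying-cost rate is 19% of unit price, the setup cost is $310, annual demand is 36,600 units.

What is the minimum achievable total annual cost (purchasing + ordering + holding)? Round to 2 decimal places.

$4,671,599.96

H₁ = 19%×$127 = $24.1300;  H₂ = 19%×$126.50 = $24.0350
EOQ₁ = √(2×36,600×310/24.1300) = 969.75  (< 5,640, feasible at tier 1)
EOQ₂ = √(2×36,600×310/24.0350) = 971.66  (< 5,640 → use Q = 5,640 at tier-2 price)
TC(tier 1 (EOQ₁), Q≈969.7) = $4,671,599.96
TC(tier 2, Q≈5,640.0) = $4,699,690.40
Minimum at tier 1 (EOQ₁): $4,671,599.96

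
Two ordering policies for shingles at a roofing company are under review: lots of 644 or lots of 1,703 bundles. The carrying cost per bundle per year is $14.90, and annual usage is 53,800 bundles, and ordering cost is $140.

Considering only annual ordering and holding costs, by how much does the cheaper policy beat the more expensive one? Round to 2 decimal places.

$616.68

TC(Q) = (D/Q)S + (Q/2)H
TC(644) = (53,800/644)×140 + (644/2)×14.9 = $16,493.45
TC(1,703) = (53,800/1,703)×140 + (1,703/2)×14.9 = $17,110.13
Lots of 644 are cheaper by $616.68.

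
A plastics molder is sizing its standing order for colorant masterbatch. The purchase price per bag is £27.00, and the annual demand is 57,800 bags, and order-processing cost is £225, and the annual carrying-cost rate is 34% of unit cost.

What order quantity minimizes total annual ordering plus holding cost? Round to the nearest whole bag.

Carrying cost H = £27 × 34% = £9.1800/bag/yr
Q* = √(2·D·S / H) = √(2·57,800·225 / 9.18) = √2,833,333.3 ≈ 1,683.25

1,683 bags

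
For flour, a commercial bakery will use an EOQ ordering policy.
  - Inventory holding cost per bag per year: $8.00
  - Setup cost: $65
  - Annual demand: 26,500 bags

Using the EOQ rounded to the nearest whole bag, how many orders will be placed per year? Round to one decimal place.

40.4 orders per year

Optimal lot size Q* = (2 × 26,500 × $65 / $8)^½ ≈ 656.22 → Q = 656
Orders per year = D/Q = 26,500 / 656 = 40.396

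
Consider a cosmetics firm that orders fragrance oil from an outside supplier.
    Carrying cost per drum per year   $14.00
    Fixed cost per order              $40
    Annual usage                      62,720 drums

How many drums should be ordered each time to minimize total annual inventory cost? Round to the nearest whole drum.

2DS/H = 2·62,720·40/14 = 358,400.00
EOQ = √358,400.00 ≈ 598.67

599 drums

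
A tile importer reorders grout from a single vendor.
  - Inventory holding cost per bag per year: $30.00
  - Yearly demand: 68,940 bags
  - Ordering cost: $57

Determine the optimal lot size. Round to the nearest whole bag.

Optimal lot size Q* = (2 × 68,940 × $57 / $30)^½ ≈ 511.83

512 bags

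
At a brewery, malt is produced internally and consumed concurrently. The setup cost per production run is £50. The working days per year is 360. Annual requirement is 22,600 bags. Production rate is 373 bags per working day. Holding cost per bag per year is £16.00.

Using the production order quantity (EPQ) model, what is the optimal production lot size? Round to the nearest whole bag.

412 bags

Daily demand d = 22,600/360 = 62.778; p = 373; 1 − d/p = 0.83169
EPQ = √(2DS / (H(1 − d/p)))
    = √(2 × 22,600 × 50 / (16 × 0.83169)) ≈ 412.11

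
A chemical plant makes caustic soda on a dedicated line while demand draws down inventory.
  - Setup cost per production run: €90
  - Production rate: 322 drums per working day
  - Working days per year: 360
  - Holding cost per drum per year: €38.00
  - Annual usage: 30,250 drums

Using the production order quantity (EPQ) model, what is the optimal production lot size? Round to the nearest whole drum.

440 drums

Daily demand d = 30,250/360 = 84.028; p = 322; 1 − d/p = 0.73904
EPQ = √(2DS / (H(1 − d/p)))
    = √(2 × 30,250 × 90 / (38 × 0.73904)) ≈ 440.32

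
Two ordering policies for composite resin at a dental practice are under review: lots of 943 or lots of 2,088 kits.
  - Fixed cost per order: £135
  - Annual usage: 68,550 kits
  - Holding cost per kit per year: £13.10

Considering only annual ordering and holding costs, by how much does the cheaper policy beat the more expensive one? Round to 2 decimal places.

Annual cost at Q: ordering D·S/Q plus holding Q·H/2.
TC(943) = (68,550/943)×135 + (943/2)×13.1 = £15,990.28
TC(2,088) = (68,550/2,088)×135 + (2,088/2)×13.1 = £18,108.51
Cheaper: Q = 943.  Difference = £2,118.24

£2,118.24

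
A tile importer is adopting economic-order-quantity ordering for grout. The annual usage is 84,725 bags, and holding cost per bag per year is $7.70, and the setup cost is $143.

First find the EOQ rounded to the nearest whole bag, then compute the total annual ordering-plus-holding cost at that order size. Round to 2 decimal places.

$13,659.48

2DS/H = 2·84,725·143/7.7 = 3,146,928.57
EOQ = √3,146,928.57 ≈ 1,773.96 → Q = 1,774 bags
Annual ordering cost = (D/Q)·S = (84,725/1,774) × 143 = $6,829.58
Annual holding cost  = (Q/2)·H = (1,774/2) × 7.7 = $6,829.90
Total = $6,829.58 + $6,829.90 = $13,659.48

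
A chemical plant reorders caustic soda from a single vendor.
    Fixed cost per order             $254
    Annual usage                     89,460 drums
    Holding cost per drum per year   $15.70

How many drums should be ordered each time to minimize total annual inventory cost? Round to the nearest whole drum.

1,701 drums

Q* = √(2·D·S / H) = √(2·89,460·254 / 15.7) = √2,894,629.3 ≈ 1,701.36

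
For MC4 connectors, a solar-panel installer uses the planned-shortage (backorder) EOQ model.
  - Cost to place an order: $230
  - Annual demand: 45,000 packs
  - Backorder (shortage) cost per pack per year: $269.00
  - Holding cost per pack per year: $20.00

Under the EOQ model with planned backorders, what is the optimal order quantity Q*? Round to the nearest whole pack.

Basic EOQ = √(2·45,000·230/20) = 1,017.349
Backorder adjustment √((H+b)/b) = √((20+269)/269) = 1.0365
Q* = 1,017.349 × 1.0365 ≈ 1,054.49

1,054 packs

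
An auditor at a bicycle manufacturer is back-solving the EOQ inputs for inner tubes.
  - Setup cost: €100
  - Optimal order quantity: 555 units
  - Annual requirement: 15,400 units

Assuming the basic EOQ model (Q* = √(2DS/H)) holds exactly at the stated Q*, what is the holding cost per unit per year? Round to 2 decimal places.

From Q* = √(2DS/H) ⇒ Q*² = 2DS/H.
H = 2DS / Q² = 2 × 15,400 × 100 / 555² = 9.9992

€10.00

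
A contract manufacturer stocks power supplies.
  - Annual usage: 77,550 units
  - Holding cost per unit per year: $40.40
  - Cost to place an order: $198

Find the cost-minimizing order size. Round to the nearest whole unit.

872 units

Optimal lot size Q* = (2 × 77,550 × $198 / $40.4)^½ ≈ 871.86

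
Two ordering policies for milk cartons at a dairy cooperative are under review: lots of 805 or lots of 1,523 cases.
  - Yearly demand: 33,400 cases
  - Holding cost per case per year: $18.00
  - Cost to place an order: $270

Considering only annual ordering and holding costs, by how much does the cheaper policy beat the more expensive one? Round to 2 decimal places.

Annual cost at Q: ordering D·S/Q plus holding Q·H/2.
TC(805) = (33,400/805)×270 + (805/2)×18 = $18,447.48
TC(1,523) = (33,400/1,523)×270 + (1,523/2)×18 = $19,628.21
Cheaper: Q = 805.  Difference = $1,180.72

$1,180.72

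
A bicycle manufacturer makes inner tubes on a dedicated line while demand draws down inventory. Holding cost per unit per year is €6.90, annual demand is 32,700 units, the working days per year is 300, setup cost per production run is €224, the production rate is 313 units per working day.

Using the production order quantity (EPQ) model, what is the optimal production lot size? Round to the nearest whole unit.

d = 32,700/300 = 109.0000 units/day;  effective holding cost H(1 − d/p) = 6.9·(1 − 109.0000/313) = 4.49712
Q* = √(2DS / H_eff) = √(2·32,700·224 / 4.49712) ≈ 1,804.87

1,805 units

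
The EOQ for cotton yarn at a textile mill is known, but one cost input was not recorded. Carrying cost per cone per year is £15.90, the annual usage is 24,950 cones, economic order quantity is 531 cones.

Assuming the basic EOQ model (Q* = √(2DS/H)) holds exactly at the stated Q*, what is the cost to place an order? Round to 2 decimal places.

£89.84

From Q* = √(2DS/H) ⇒ Q*² = 2DS/H.
S = Q²H / (2D) = 531² × 15.9 / (2 × 24,950) = 89.8433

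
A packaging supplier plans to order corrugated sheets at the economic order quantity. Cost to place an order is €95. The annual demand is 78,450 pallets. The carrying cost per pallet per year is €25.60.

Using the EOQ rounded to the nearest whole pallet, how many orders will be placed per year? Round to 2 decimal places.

102.82 orders per year

Q* = √(2·D·S / H) = √(2·78,450·95 / 25.6) = √582,246.1 ≈ 763.05 → Q = 763
Orders per year = D/Q = 78,450 / 763 = 102.818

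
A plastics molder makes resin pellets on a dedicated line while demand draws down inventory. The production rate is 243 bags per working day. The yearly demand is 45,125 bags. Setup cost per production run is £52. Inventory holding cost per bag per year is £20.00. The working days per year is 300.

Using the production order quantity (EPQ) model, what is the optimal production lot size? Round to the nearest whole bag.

785 bags

d = 45,125/300 = 150.4167 bags/day;  effective holding cost H(1 − d/p) = 20·(1 − 150.4167/243) = 7.62003
Q* = √(2DS / H_eff) = √(2·45,125·52 / 7.62003) ≈ 784.78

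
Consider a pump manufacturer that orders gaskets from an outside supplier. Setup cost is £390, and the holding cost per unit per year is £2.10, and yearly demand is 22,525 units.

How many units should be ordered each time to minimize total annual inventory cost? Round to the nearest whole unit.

2,892 units

Q* = √(2·D·S / H) = √(2·22,525·390 / 2.1) = √8,366,428.6 ≈ 2,892.48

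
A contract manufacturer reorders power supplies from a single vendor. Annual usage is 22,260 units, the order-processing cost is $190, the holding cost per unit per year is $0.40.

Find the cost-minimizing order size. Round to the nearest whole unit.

Q* = √(2·D·S / H) = √(2·22,260·190 / 0.4) = √21,147,000.0 ≈ 4,598.59

4,599 units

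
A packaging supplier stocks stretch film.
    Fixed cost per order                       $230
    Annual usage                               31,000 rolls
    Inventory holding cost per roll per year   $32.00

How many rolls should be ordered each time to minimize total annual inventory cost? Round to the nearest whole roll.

2DS/H = 2·31,000·230/32 = 445,625.00
EOQ = √445,625.00 ≈ 667.55

668 rolls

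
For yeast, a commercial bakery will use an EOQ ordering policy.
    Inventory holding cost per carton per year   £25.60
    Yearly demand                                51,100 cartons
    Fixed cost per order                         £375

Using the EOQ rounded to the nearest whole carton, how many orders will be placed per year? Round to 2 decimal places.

Q* = √(2·D·S / H) = √(2·51,100·375 / 25.6) = √1,497,070.3 ≈ 1,223.55 → Q = 1,224
N = D/Q = 51,100/1,224 ≈ 41.748 orders/yr

41.75 orders per year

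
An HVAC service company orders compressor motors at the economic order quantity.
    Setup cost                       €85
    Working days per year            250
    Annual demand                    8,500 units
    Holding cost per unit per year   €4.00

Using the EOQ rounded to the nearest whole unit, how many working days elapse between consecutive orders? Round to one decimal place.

Optimal lot size Q* = (2 × 8,500 × €85 / €4)^½ ≈ 601.04 → Q = 601 units
Cycle time = (working days × Q)/D = (250 × 601) / 8,500 = 17.676 days

17.7 days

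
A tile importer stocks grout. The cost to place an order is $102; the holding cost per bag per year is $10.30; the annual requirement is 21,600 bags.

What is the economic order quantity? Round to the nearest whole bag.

654 bags

EOQ = √(2DS/H) = √(2 × 21,600 × 102 / 10.3)
    = √(427,805.83) ≈ 654.07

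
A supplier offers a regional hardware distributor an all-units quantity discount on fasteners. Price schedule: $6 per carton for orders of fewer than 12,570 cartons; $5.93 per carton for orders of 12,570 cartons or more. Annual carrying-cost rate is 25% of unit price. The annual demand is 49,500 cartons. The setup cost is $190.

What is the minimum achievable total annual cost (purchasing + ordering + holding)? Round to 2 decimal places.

$302,311.78

H₁ = 25%×$6 = $1.5000;  H₂ = 25%×$5.93 = $1.4825
EOQ₁ = √(2×49,500×190/1.5000) = 3,541.19  (< 12,570, feasible at tier 1)
EOQ₂ = √(2×49,500×190/1.4825) = 3,562.03  (< 12,570 → use Q = 12,570 at tier-2 price)
TC(tier 1 (EOQ₁), Q≈3,541.2) = $302,311.78
TC(tier 2, Q≈12,570.0) = $303,600.72
Minimum at tier 1 (EOQ₁): $302,311.78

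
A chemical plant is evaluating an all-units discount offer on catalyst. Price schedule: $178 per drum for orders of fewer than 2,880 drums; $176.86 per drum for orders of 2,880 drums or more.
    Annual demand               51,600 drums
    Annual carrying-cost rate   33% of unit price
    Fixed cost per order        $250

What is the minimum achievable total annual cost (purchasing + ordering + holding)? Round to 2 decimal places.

$9,214,499.04

H₁ = 33%×$178 = $58.7400;  H₂ = 33%×$176.86 = $58.3638
EOQ₁ = √(2×51,600×250/58.7400) = 662.74  (< 2,880, feasible at tier 1)
EOQ₂ = √(2×51,600×250/58.3638) = 664.87  (< 2,880 → use Q = 2,880 at tier-2 price)
TC(tier 1 (EOQ₁), Q≈662.7) = $9,223,729.32
TC(tier 2, Q≈2,880.0) = $9,214,499.04
Minimum at tier 2: $9,214,499.04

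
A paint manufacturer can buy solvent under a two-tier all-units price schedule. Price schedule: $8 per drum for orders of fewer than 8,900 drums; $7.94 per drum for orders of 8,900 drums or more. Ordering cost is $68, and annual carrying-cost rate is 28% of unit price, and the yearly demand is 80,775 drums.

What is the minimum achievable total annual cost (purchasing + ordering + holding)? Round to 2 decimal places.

H₁ = 28%×$8 = $2.2400;  H₂ = 28%×$7.94 = $2.2232
EOQ₁ = √(2×80,775×68/2.2400) = 2,214.54  (< 8,900, feasible at tier 1)
EOQ₂ = √(2×80,775×68/2.2232) = 2,222.89  (< 8,900 → use Q = 8,900 at tier-2 price)
TC(tier 1 (EOQ₁), Q≈2,214.5) = $651,160.57
TC(tier 2, Q≈8,900.0) = $651,863.90
Minimum at tier 1 (EOQ₁): $651,160.57

$651,160.57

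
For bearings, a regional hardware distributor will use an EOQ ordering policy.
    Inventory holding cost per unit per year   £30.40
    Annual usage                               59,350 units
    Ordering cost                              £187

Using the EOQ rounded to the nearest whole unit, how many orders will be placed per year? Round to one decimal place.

Q* = √(2·D·S / H) = √(2·59,350·187 / 30.4) = √730,161.2 ≈ 854.49 → Q = 854
Orders per year = D/Q = 59,350 / 854 = 69.496

69.5 orders per year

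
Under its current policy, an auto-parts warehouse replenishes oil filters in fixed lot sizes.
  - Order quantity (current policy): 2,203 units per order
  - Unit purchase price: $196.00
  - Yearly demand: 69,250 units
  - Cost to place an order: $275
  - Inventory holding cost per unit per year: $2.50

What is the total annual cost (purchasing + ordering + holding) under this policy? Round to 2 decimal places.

$13,584,398.21

Annual ordering cost = (D/Q)·S = (69,250/2,203) × 275 = $8,644.46
Annual holding cost  = (Q/2)·H = (2,203/2) × 2.5 = $2,753.75
Purchase cost = D·C = 69,250 × 196 = $13,573,000.00
Total = $8,644.46 + $2,753.75 + $13,573,000.00 = $13,584,398.21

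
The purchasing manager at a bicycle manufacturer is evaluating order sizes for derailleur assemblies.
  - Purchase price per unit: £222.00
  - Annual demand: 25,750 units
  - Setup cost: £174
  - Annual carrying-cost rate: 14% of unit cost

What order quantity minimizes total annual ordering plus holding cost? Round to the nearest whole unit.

Holding cost per unit per year: H = 14% × £222 = £31.0800
2DS/H = 2·25,750·174/31.08 = 288,320.46
EOQ = √288,320.46 ≈ 536.95

537 units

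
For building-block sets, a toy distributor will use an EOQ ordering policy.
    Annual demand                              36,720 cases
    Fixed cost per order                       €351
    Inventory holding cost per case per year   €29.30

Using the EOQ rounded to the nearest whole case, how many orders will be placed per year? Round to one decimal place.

Q* = √(2·D·S / H) = √(2·36,720·351 / 29.3) = √879,776.1 ≈ 937.96 → Q = 938
Orders per year = D/Q = 36,720 / 938 = 39.147

39.1 orders per year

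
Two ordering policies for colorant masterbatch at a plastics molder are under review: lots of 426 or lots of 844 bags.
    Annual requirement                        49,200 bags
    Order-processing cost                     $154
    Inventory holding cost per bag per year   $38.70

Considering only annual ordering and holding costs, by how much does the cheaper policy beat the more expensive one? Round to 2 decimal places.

Annual cost at Q: ordering D·S/Q plus holding Q·H/2.
TC(426) = (49,200/426)×154 + (426/2)×38.7 = $26,029.02
TC(844) = (49,200/844)×154 + (844/2)×38.7 = $25,308.65
Lots of 844 are cheaper by $720.36.

$720.36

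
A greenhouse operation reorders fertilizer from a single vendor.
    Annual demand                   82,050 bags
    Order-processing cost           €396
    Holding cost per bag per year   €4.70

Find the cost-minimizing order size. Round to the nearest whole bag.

3,718 bags

Q* = √(2·D·S / H) = √(2·82,050·396 / 4.7) = √13,826,297.9 ≈ 3,718.37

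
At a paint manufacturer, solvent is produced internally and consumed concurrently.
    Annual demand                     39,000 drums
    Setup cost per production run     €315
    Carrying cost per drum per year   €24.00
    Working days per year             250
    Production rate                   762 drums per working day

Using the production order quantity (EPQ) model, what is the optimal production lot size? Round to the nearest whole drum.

Daily demand d = 39,000/250 = 156.000; p = 762; 1 − d/p = 0.79528
EPQ = √(2DS / (H(1 − d/p)))
    = √(2 × 39,000 × 315 / (24 × 0.79528)) ≈ 1,134.59

1,135 drums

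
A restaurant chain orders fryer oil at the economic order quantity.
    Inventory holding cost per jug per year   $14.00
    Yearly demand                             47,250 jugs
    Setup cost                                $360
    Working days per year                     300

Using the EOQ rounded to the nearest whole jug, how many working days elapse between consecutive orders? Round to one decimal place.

Q* = √(2·D·S / H) = √(2·47,250·360 / 14) = √2,430,000.0 ≈ 1,558.85 → Q = 1,559 jugs
Cycle time = (working days × Q)/D = (300 × 1,559) / 47,250 = 9.898 days

9.9 days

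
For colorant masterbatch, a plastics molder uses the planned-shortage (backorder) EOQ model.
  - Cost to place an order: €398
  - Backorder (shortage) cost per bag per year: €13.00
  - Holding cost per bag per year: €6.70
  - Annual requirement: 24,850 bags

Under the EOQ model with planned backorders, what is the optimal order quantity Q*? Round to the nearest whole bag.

Q* = √(2DS/H) · √((H + b)/b)
   = √(2 × 24,850 × 398 / 6.7) · √((6.7 + 13) / 13)
   = 1,718.234 × 1.2310 ≈ 2,115.16

2,115 bags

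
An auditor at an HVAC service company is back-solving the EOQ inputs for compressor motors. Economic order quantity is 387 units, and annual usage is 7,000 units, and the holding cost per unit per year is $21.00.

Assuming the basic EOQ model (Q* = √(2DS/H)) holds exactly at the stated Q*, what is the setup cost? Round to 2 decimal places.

From Q* = √(2DS/H) ⇒ Q*² = 2DS/H.
S = Q²H / (2D) = 387² × 21 / (2 × 7,000) = 224.6535

$224.65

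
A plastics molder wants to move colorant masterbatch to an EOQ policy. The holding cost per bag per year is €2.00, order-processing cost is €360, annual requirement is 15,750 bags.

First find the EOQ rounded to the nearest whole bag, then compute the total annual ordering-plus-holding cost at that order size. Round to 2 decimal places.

€4,762.35

Optimal lot size Q* = (2 × 15,750 × €360 / €2)^½ ≈ 2,381.18 → Q = 2,381 bags
Annual ordering cost = (D/Q)·S = (15,750/2,381) × 360 = €2,381.35
Annual holding cost  = (Q/2)·H = (2,381/2) × 2 = €2,381.00
Total = €2,381.35 + €2,381.00 = €4,762.35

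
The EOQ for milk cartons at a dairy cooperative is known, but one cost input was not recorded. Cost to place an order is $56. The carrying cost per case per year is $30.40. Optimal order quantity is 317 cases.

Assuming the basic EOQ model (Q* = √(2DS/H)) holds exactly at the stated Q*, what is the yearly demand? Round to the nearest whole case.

27,276 cases per year

EOQ relation: Q² = 2DS/H, so rearrange for the unknown.
D = Q²H / (2S) = 317² × 30.4 / (2 × 56) = 27,275.59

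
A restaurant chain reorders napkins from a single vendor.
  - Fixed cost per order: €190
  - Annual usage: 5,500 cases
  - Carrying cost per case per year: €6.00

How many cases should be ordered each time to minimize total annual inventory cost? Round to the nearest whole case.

2DS/H = 2·5,500·190/6 = 348,333.33
EOQ = √348,333.33 ≈ 590.20

590 cases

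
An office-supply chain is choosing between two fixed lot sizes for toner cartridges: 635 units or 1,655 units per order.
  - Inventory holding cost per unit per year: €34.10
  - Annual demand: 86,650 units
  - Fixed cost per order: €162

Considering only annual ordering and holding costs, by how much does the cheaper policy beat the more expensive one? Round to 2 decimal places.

€3,766.77

Annual cost at Q: ordering D·S/Q plus holding Q·H/2.
TC(635) = (86,650/635)×162 + (635/2)×34.1 = €32,932.73
TC(1,655) = (86,650/1,655)×162 + (1,655/2)×34.1 = €36,699.50
Lots of 635 are cheaper by €3,766.77.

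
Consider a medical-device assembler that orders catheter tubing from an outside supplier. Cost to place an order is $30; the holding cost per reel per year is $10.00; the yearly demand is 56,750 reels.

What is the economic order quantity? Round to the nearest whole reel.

584 reels

Optimal lot size Q* = (2 × 56,750 × $30 / $10)^½ ≈ 583.52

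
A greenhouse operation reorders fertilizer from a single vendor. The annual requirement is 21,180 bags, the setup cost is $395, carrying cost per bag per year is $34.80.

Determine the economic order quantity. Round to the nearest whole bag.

2DS/H = 2·21,180·395/34.8 = 480,810.34
EOQ = √480,810.34 ≈ 693.40

693 bags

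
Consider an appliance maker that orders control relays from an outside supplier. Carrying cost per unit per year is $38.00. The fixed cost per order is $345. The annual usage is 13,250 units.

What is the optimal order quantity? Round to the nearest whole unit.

491 units

Optimal lot size Q* = (2 × 13,250 × $345 / $38)^½ ≈ 490.50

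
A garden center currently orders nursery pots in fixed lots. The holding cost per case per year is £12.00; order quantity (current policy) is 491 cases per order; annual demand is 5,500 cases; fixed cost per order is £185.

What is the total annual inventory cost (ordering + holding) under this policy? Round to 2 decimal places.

£5,018.30

Annual ordering cost = (D/Q)·S = (5,500/491) × 185 = £2,072.30
Annual holding cost  = (Q/2)·H = (491/2) × 12 = £2,946.00
Total = £2,072.30 + £2,946.00 = £5,018.30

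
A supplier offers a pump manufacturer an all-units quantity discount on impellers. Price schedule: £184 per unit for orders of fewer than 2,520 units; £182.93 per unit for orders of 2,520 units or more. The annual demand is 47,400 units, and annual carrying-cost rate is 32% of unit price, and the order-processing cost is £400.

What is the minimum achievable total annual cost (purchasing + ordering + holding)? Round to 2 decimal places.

£8,752,163.19

H₁ = 32%×£184 = £58.8800;  H₂ = 32%×£182.93 = £58.5376
EOQ₁ = √(2×47,400×400/58.8800) = 802.51  (< 2,520, feasible at tier 1)
EOQ₂ = √(2×47,400×400/58.5376) = 804.85  (< 2,520 → use Q = 2,520 at tier-2 price)
TC(tier 1 (EOQ₁), Q≈802.5) = £8,768,851.77
TC(tier 2, Q≈2,520.0) = £8,752,163.19
Minimum at tier 2: £8,752,163.19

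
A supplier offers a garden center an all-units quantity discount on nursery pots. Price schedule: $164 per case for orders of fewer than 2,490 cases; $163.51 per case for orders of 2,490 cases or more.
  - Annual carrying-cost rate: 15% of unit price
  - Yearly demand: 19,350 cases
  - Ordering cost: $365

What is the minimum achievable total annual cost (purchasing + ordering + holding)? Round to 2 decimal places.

$3,192,041.01

H₁ = 15%×$164 = $24.6000;  H₂ = 15%×$163.51 = $24.5265
EOQ₁ = √(2×19,350×365/24.6000) = 757.76  (< 2,490, feasible at tier 1)
EOQ₂ = √(2×19,350×365/24.5265) = 758.90  (< 2,490 → use Q = 2,490 at tier-2 price)
TC(tier 1 (EOQ₁), Q≈757.8) = $3,192,041.01
TC(tier 2, Q≈2,490.0) = $3,197,290.44
Minimum at tier 1 (EOQ₁): $3,192,041.01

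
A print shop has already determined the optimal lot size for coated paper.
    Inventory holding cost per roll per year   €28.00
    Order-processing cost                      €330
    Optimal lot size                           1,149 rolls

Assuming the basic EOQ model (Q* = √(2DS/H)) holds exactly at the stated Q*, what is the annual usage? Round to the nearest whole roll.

56,009 rolls per year

EOQ relation: Q² = 2DS/H, so rearrange for the unknown.
D = Q²H / (2S) = 1,149² × 28 / (2 × 330) = 56,008.53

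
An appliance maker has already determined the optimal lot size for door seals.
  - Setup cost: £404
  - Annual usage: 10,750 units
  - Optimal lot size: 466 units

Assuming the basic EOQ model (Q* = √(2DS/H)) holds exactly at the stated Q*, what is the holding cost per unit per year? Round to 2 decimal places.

£40.00

From Q* = √(2DS/H) ⇒ Q*² = 2DS/H.
H = 2DS / Q² = 2 × 10,750 × 404 / 466² = 39.9989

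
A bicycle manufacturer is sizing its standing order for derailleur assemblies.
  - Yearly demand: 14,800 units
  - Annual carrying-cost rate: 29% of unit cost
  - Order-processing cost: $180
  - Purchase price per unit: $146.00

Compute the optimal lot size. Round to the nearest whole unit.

355 units

Holding cost per unit per year: H = 29% × $146 = $42.3400
Q* = √(2·D·S / H) = √(2·14,800·180 / 42.34) = √125,838.5 ≈ 354.74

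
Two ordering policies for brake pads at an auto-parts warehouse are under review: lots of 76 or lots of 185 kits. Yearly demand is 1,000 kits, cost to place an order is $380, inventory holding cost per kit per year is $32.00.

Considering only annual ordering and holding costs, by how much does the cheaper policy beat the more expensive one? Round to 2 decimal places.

TC(Q) = (D/Q)S + (Q/2)H
TC(76) = (1,000/76)×380 + (76/2)×32 = $6,216.00
TC(185) = (1,000/185)×380 + (185/2)×32 = $5,014.05
Cheaper: Q = 185.  Difference = $1,201.95

$1,201.95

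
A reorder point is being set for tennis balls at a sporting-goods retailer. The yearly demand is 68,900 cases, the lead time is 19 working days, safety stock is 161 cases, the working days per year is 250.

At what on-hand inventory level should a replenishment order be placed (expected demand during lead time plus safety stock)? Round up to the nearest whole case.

5,398 cases

Daily demand d = 68,900 / 250 = 275.600 cases/day
Demand during lead time = 275.600 × 19 = 5,236.40
Reorder point = 5,236.40 + 161 = 5,397.40 → round up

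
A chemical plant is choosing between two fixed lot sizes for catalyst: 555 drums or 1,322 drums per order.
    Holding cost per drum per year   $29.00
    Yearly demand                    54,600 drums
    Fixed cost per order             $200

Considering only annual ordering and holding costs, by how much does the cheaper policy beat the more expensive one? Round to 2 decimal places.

$293.96

For each Q, cost = (D/Q)·S + (Q/2)·H.
TC(555) = (54,600/555)×200 + (555/2)×29 = $27,723.18
TC(1,322) = (54,600/1,322)×200 + (1,322/2)×29 = $27,429.21
Cheaper: Q = 1,322.  Difference = $293.96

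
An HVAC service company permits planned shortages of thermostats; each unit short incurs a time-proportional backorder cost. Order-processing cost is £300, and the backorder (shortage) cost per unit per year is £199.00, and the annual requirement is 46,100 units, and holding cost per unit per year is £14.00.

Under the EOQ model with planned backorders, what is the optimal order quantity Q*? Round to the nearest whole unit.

1,454 units

Q* = √(2DS/H) · √((H + b)/b)
   = √(2 × 46,100 × 300 / 14) · √((14 + 199) / 199)
   = 1,405.601 × 1.0346 ≈ 1,454.20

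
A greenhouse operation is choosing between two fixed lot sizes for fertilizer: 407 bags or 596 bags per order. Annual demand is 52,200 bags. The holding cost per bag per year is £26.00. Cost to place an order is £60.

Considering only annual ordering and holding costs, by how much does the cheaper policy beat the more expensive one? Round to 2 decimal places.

For each Q, cost = (D/Q)·S + (Q/2)·H.
TC(407) = (52,200/407)×60 + (407/2)×26 = £12,986.33
TC(596) = (52,200/596)×60 + (596/2)×26 = £13,003.03
Cheaper: Q = 407.  Difference = £16.70

£16.70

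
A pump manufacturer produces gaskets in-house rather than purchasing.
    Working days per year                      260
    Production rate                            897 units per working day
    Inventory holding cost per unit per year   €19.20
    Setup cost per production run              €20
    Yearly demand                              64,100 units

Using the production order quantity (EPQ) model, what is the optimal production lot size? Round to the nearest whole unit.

429 units

Daily demand d = 64,100/260 = 246.538; p = 897; 1 − d/p = 0.72515
EPQ = √(2DS / (H(1 − d/p)))
    = √(2 × 64,100 × 20 / (19.2 × 0.72515)) ≈ 429.13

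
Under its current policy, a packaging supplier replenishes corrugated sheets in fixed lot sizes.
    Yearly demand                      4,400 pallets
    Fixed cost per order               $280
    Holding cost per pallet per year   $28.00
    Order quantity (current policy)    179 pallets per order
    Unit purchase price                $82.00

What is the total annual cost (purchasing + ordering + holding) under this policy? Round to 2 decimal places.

$370,188.68

Annual ordering cost = (D/Q)·S = (4,400/179) × 280 = $6,882.68
Annual holding cost  = (Q/2)·H = (179/2) × 28 = $2,506.00
Purchase cost = D·C = 4,400 × 82 = $360,800.00
Total = $6,882.68 + $2,506.00 + $360,800.00 = $370,188.68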